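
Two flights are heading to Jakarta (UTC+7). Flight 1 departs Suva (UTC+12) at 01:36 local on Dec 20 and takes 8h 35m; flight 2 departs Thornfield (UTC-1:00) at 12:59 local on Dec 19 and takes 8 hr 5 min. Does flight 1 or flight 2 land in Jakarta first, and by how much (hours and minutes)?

the second, by 7 minutes

Flight 1 in UTC: 01:36 − 12:00 = 13:36 on Dec 19.
+8 hours 35 minutes → arrive 22:11 UTC on Dec 19.
Flight 2 in UTC: 12:59 + 1:00 = 13:59 on Dec 19.
+8 hours 5 minutes → arrive 22:04 UTC on Dec 19.
Flight 2 lands earlier by 7 minutes.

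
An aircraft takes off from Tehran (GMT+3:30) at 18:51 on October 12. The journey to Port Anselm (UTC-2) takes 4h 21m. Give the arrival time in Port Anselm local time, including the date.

17:42 on October 12

Convert departure to UTC: 18:51 − 3:30 = 15:21 UTC on Oct 12.
Add 4 hours and 21 minutes travel time → 19:42 UTC.
Port Anselm is UTC−2:00, so local arrival = 19:42 − 2:00 = 17:42 on Oct 12.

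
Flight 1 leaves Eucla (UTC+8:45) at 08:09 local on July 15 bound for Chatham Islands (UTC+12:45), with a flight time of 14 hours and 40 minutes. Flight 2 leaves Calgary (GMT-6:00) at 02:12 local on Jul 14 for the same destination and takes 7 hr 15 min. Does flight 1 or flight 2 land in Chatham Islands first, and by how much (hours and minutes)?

Flight 1 in UTC: 08:09 − 8:45 = 23:24 on Jul 14.
+14 hours and 40 minutes → arrive 14:04 UTC on Jul 15.
Flight 2 in UTC: 02:12 + 6:00 = 08:12 on Jul 14.
+7 hours 15 minutes → arrive 15:27 UTC on Jul 14.
Flight 2 lands earlier by 22 hours 37 minutes.

the second, by 22 hours 37 minutes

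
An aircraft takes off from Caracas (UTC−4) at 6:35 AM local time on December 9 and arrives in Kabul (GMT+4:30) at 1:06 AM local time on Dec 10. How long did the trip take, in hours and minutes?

10 hours 1 minute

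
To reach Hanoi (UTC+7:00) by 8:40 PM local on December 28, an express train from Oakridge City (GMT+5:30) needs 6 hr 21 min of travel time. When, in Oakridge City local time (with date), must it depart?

12:49 PM on Dec 28

Target arrival in UTC: 8:40 PM − 7:00 = 1:40 PM on Dec 28.
Subtract 6 hours 21 minutes → departure 7:19 AM UTC on Dec 28.
Oakridge City is UTC+5:30: 7:19 AM + 5:30 = 12:49 PM on Dec 28.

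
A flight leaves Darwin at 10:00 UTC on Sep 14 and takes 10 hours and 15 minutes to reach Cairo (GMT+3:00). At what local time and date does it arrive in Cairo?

23:15 on September 14

Departure is given in UTC: 10:00 on Sep 14.
Add 10 hours and 15 minutes → 20:15 UTC.
Cairo is UTC+3:00: 20:15 + 3:00 = 23:15 on Sep 14.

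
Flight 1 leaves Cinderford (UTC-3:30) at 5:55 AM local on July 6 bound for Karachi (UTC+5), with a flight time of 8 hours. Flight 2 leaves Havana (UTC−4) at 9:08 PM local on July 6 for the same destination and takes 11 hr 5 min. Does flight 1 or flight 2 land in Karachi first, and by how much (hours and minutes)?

the first, by 18 hours 48 minutes

Flight 1 in UTC: 5:55 AM + 3:30 = 9:25 AM on Jul 6.
+8 hours → arrive 5:25 PM UTC on Jul 6.
Flight 2 in UTC: 9:08 PM + 4:00 = 1:08 AM on Jul 7.
+11 hours 5 minutes → arrive 12:13 PM UTC on Jul 7.
Flight 1 lands earlier by 18 hours 48 minutes.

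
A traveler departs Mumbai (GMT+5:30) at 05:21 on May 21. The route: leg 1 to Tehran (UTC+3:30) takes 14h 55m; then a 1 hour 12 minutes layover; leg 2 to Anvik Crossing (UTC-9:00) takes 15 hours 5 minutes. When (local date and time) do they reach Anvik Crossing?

Convert departure to UTC: 05:21 − 5:30 = 23:51 UTC on May 20.
Add 14 hours 55 minutes leg 1 → 14:46 UTC (May 21).
Add 1 hour and 12 minutes layover in Tehran → 15:58 UTC.
Add 15 hours and 5 minutes leg 2 → 07:03 UTC (May 22).
Anvik Crossing is UTC−9:00, so local arrival = 07:03 − 9:00 = 22:03 on May 21.

22:03 on May 21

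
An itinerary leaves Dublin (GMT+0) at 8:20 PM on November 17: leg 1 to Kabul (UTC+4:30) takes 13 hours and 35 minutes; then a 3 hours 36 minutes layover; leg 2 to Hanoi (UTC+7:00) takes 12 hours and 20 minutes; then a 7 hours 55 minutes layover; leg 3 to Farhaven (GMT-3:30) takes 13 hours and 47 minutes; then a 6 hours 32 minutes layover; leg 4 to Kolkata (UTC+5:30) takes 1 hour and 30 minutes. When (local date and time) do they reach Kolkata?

Dublin is at UTC+0, so departure is already 8:20 PM UTC on Nov 17.
Add 13 hours 35 minutes leg 1 → 9:55 AM UTC (Nov 18).
Add 3 hours and 36 minutes layover in Kabul → 1:31 PM UTC.
Add 12 hours and 20 minutes leg 2 → 1:51 AM UTC (Nov 19).
Add 7 hours and 55 minutes layover in Hanoi → 9:46 AM UTC.
Add 13 hours 47 minutes leg 3 → 11:33 PM UTC.
Add 6 hours 32 minutes layover in Farhaven → 6:05 AM UTC (Nov 20).
Add 1 hour and 30 minutes leg 4 → 7:35 AM UTC.
Kolkata is UTC+5:30, so local arrival = 7:35 AM + 5:30 = 1:05 PM on Nov 20.

1:05 PM on November 20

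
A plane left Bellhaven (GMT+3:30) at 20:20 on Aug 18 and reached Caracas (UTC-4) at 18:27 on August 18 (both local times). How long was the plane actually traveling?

5 hours 37 minutes

Departure in UTC: 20:20 − 3:30 = 16:50 on Aug 18.
Arrival in UTC: 18:27 + 4:00 = 22:27 on Aug 18.
Elapsed = 22:27 − 16:50 = 5 hours 37 minutes.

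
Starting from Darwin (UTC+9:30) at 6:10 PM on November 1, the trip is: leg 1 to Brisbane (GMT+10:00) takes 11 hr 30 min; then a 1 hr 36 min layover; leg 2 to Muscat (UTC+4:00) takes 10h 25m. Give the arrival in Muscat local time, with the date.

12:11 PM on November 2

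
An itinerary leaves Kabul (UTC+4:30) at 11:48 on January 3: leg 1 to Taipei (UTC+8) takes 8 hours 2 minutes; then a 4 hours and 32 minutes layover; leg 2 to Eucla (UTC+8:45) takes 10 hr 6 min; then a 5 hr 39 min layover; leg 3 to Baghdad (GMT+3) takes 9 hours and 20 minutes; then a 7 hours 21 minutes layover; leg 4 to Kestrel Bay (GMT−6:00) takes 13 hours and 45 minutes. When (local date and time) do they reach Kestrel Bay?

Convert departure to UTC: 11:48 − 4:30 = 07:18 UTC on Jan 3.
Add 8 hours 2 minutes leg 1 → 15:20 UTC.
Add 4 hours 32 minutes layover in Taipei → 19:52 UTC.
Add 10 hours 6 minutes leg 2 → 05:58 UTC (Jan 4).
Add 5 hours 39 minutes layover in Eucla → 11:37 UTC.
Add 9 hours and 20 minutes leg 3 → 20:57 UTC.
Add 7 hours and 21 minutes layover in Baghdad → 04:18 UTC (Jan 5).
Add 13 hours 45 minutes leg 4 → 18:03 UTC.
Kestrel Bay is UTC−6:00, so local arrival = 18:03 − 6:00 = 12:03 on Jan 5.

12:03 on January 5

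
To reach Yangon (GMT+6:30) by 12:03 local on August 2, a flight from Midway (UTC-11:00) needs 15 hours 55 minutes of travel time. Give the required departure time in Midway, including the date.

Target arrival in UTC: 12:03 − 6:30 = 05:33 on Aug 2.
Subtract 15 hours 55 minutes → departure 13:38 UTC on Aug 1.
Midway is UTC−11:00: 13:38 − 11:00 = 02:38 on Aug 1.

02:38 on August 1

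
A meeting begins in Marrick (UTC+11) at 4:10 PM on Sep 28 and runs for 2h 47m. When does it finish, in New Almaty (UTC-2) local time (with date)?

New Almaty is 13:00 behind Marrick.
After 2 hours 47 minutes it is 6:57 PM in Marrick.
Shift by the zone difference: 6:57 PM − 13:00 = 5:57 AM on Sep 28 in New Almaty.

5:57 AM on September 28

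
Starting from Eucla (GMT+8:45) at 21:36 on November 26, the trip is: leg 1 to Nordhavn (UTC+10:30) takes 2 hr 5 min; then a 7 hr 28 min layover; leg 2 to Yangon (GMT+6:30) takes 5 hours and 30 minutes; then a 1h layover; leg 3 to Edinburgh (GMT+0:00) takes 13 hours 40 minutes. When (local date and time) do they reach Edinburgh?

Convert departure to UTC: 21:36 − 8:45 = 12:51 UTC on Nov 26.
Add 2 hours and 5 minutes leg 1 → 14:56 UTC.
Add 7 hours 28 minutes layover in Nordhavn → 22:24 UTC.
Add 5 hours 30 minutes leg 2 → 03:54 UTC (Nov 27).
Add 1 hour layover in Yangon → 04:54 UTC.
Add 13 hours 40 minutes leg 3 → 18:34 UTC.
Edinburgh is UTC+0, so local arrival is the same: 18:34 on Nov 27.

18:34 on November 27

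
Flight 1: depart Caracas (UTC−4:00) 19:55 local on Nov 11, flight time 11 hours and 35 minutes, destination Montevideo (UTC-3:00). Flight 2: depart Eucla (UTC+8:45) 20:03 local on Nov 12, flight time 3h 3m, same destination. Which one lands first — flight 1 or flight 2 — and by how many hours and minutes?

the first, by 2 hours 51 minutes

Flight 1 in UTC: 19:55 + 4:00 = 23:55 on Nov 11.
+11 hours 35 minutes → arrive 11:30 UTC on Nov 12.
Flight 2 in UTC: 20:03 − 8:45 = 11:18 on Nov 12.
+3 hours 3 minutes → arrive 14:21 UTC on Nov 12.
Flight 1 lands earlier by 2 hours 51 minutes.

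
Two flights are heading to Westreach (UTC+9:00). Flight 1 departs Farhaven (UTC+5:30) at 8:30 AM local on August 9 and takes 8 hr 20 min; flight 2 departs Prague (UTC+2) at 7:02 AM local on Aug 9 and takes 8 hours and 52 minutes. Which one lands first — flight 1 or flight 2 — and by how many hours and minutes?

Flight 1 in UTC: 8:30 AM − 5:30 = 3:00 AM on Aug 9.
+8 hours 20 minutes → arrive 11:20 AM UTC on Aug 9.
Flight 2 in UTC: 7:02 AM − 2:00 = 5:02 AM on Aug 9.
+8 hours 52 minutes → arrive 1:54 PM UTC on Aug 9.
Flight 1 lands earlier by 2 hours 34 minutes.

the first, by 2 hours 34 minutes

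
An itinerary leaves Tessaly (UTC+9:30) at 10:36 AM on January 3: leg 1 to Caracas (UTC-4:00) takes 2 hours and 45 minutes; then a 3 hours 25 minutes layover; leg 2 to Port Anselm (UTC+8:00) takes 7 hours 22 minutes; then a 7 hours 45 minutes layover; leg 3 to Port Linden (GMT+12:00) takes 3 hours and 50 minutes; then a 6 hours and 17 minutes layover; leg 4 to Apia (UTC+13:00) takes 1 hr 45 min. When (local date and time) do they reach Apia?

11:15 PM on January 4

Convert departure to UTC: 10:36 AM − 9:30 = 1:06 AM UTC on Jan 3.
Add 2 hours 45 minutes leg 1 → 3:51 AM UTC.
Add 3 hours 25 minutes layover in Caracas → 7:16 AM UTC.
Add 7 hours and 22 minutes leg 2 → 2:38 PM UTC.
Add 7 hours 45 minutes layover in Port Anselm → 10:23 PM UTC.
Add 3 hours 50 minutes leg 3 → 2:13 AM UTC (Jan 4).
Add 6 hours 17 minutes layover in Port Linden → 8:30 AM UTC.
Add 1 hour 45 minutes leg 4 → 10:15 AM UTC.
Apia is UTC+13:00, so local arrival = 10:15 AM + 13:00 = 11:15 PM on Jan 4.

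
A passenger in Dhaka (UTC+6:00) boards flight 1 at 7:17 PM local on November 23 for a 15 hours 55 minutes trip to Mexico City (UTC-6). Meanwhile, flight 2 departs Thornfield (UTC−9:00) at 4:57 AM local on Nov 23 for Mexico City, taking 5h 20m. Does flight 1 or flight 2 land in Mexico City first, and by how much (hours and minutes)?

Flight 1 in UTC: 7:17 PM − 6:00 = 1:17 PM on Nov 23.
+15 hours and 55 minutes → arrive 5:12 AM UTC on Nov 24.
Flight 2 in UTC: 4:57 AM + 9:00 = 1:57 PM on Nov 23.
+5 hours 20 minutes → arrive 7:17 PM UTC on Nov 23.
Flight 2 lands earlier by 9 hours 55 minutes.

the second, by 9 hours 55 minutes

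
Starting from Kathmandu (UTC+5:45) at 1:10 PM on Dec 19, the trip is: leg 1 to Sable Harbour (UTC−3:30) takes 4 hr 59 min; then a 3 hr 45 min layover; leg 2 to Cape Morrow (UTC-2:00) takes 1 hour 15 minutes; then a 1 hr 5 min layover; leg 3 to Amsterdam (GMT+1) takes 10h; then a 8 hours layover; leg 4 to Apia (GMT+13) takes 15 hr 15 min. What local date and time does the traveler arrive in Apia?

4:44 PM on Dec 21

Convert departure to UTC: 1:10 PM − 5:45 = 7:25 AM UTC on Dec 19.
Add 4 hours 59 minutes leg 1 → 12:24 PM UTC.
Add 3 hours 45 minutes layover in Sable Harbour → 4:09 PM UTC.
Add 1 hour and 15 minutes leg 2 → 5:24 PM UTC.
Add 1 hour 5 minutes layover in Cape Morrow → 6:29 PM UTC.
Add 10 hours leg 3 → 4:29 AM UTC (Dec 20).
Add 8 hours layover in Amsterdam → 12:29 PM UTC.
Add 15 hours 15 minutes leg 4 → 3:44 AM UTC (Dec 21).
Apia is UTC+13:00, so local arrival = 3:44 AM + 13:00 = 4:44 PM on Dec 21.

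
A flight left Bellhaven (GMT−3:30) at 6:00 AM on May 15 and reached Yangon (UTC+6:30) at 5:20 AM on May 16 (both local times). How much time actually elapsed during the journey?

13 hours 20 minutes

Departure in UTC: 6:00 AM + 3:30 = 9:30 AM on May 15.
Arrival in UTC: 5:20 AM − 6:30 = 10:50 PM on May 15.
Elapsed = 10:50 PM − 9:30 AM = 13 hours 20 minutes.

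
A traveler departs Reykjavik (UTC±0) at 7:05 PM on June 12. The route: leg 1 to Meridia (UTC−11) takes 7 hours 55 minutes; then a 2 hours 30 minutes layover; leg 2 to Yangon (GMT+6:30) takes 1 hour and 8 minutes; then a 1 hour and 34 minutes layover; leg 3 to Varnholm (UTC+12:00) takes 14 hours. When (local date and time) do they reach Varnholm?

10:12 AM on Jun 14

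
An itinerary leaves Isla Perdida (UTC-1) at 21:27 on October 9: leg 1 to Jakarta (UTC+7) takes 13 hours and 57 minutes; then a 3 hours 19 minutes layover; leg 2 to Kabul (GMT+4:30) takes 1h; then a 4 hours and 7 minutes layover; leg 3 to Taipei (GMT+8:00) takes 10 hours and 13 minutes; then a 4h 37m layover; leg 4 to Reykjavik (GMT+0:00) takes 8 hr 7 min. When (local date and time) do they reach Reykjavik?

19:47 on October 11

Convert departure to UTC: 21:27 + 1:00 = 22:27 UTC on Oct 9.
Add 13 hours and 57 minutes leg 1 → 12:24 UTC (Oct 10).
Add 3 hours 19 minutes layover in Jakarta → 15:43 UTC.
Add 1 hour leg 2 → 16:43 UTC.
Add 4 hours 7 minutes layover in Kabul → 20:50 UTC.
Add 10 hours 13 minutes leg 3 → 07:03 UTC (Oct 11).
Add 4 hours and 37 minutes layover in Taipei → 11:40 UTC.
Add 8 hours 7 minutes leg 4 → 19:47 UTC.
Reykjavik is UTC+0, so local arrival is the same: 19:47 on Oct 11.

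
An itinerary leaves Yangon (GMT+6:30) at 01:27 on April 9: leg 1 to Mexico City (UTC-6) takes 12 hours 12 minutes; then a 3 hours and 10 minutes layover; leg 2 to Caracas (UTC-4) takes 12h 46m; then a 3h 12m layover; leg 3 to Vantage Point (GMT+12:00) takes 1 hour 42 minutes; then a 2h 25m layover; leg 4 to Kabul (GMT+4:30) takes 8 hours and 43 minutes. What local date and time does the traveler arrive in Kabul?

19:37 on April 10

Convert departure to UTC: 01:27 − 6:30 = 18:57 UTC on Apr 8.
Add 12 hours 12 minutes leg 1 → 07:09 UTC (Apr 9).
Add 3 hours and 10 minutes layover in Mexico City → 10:19 UTC.
Add 12 hours 46 minutes leg 2 → 23:05 UTC.
Add 3 hours 12 minutes layover in Caracas → 02:17 UTC (Apr 10).
Add 1 hour and 42 minutes leg 3 → 03:59 UTC.
Add 2 hours 25 minutes layover in Vantage Point → 06:24 UTC.
Add 8 hours and 43 minutes leg 4 → 15:07 UTC.
Kabul is UTC+4:30, so local arrival = 15:07 + 4:30 = 19:37 on Apr 10.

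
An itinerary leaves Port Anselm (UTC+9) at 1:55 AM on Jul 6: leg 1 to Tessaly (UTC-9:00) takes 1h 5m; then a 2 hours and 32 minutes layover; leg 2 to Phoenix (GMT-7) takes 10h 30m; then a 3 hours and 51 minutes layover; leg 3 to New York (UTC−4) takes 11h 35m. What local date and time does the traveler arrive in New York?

6:28 PM on July 6

Convert departure to UTC: 1:55 AM − 9:00 = 4:55 PM UTC on Jul 5.
Add 1 hour 5 minutes leg 1 → 6:00 PM UTC.
Add 2 hours and 32 minutes layover in Tessaly → 8:32 PM UTC.
Add 10 hours 30 minutes leg 2 → 7:02 AM UTC (Jul 6).
Add 3 hours and 51 minutes layover in Phoenix → 10:53 AM UTC.
Add 11 hours and 35 minutes leg 3 → 10:28 PM UTC.
New York is UTC−4:00, so local arrival = 10:28 PM − 4:00 = 6:28 PM on Jul 6.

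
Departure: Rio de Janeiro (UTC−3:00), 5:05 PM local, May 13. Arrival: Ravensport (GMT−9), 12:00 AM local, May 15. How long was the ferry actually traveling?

36 hours 55 minutes

Departure in UTC: 5:05 PM + 3:00 = 8:05 PM on May 13.
Arrival in UTC: 12:00 AM + 9:00 = 9:00 AM on May 15.
Elapsed = 9:00 AM − 8:05 PM (+2 days) = 36 hours 55 minutes.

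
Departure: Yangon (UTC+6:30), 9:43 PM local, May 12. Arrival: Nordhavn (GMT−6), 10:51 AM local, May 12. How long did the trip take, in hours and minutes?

Departure in UTC: 9:43 PM − 6:30 = 3:13 PM on May 12.
Arrival in UTC: 10:51 AM + 6:00 = 4:51 PM on May 12.
Elapsed = 4:51 PM − 3:13 PM = 1 hour 38 minutes.

1 hour 38 minutes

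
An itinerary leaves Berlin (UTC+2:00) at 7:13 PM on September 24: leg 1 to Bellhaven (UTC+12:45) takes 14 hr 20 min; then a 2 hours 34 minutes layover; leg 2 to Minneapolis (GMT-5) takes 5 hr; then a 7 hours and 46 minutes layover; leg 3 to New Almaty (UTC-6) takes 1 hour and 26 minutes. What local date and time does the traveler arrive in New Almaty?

Convert departure to UTC: 7:13 PM − 2:00 = 5:13 PM UTC on Sep 24.
Add 14 hours 20 minutes leg 1 → 7:33 AM UTC (Sep 25).
Add 2 hours and 34 minutes layover in Bellhaven → 10:07 AM UTC.
Add 5 hours leg 2 → 3:07 PM UTC.
Add 7 hours and 46 minutes layover in Minneapolis → 10:53 PM UTC.
Add 1 hour and 26 minutes leg 3 → 12:19 AM UTC (Sep 26).
New Almaty is UTC−6:00, so local arrival = 12:19 AM − 6:00 = 6:19 PM on Sep 25.

6:19 PM on September 25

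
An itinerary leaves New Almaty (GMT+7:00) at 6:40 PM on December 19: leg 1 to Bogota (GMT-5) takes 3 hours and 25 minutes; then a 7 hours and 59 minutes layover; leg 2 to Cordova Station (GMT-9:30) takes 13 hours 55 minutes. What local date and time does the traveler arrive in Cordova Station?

Convert departure to UTC: 6:40 PM − 7:00 = 11:40 AM UTC on Dec 19.
Add 3 hours 25 minutes leg 1 → 3:05 PM UTC.
Add 7 hours 59 minutes layover in Bogota → 11:04 PM UTC.
Add 13 hours and 55 minutes leg 2 → 12:59 PM UTC (Dec 20).
Cordova Station is UTC−9:30, so local arrival = 12:59 PM − 9:30 = 3:29 AM on Dec 20.

3:29 AM on December 20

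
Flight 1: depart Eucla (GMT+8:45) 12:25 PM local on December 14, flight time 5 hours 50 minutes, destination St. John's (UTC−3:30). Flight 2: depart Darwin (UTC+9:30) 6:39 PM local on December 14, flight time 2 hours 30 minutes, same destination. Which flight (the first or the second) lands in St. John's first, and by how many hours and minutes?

the first, by 2 hours 9 minutes

Flight 1 in UTC: 12:25 PM − 8:45 = 3:40 AM on Dec 14.
+5 hours 50 minutes → arrive 9:30 AM UTC on Dec 14.
Flight 2 in UTC: 6:39 PM − 9:30 = 9:09 AM on Dec 14.
+2 hours 30 minutes → arrive 11:39 AM UTC on Dec 14.
Flight 1 lands earlier by 2 hours 9 minutes.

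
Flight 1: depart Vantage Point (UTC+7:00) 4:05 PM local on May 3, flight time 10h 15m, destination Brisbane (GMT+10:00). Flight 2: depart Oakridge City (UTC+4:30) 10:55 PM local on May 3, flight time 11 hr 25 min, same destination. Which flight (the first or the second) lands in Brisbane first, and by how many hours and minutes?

the first, by 10 hours 30 minutes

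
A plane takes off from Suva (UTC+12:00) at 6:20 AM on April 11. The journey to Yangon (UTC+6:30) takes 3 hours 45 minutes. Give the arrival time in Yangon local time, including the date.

Convert departure to UTC: 6:20 AM − 12:00 = 6:20 PM UTC on Apr 10.
Add 3 hours and 45 minutes travel time → 10:05 PM UTC.
Yangon is UTC+6:30, so local arrival = 10:05 PM + 6:30 = 4:35 AM on Apr 11.

4:35 AM on April 11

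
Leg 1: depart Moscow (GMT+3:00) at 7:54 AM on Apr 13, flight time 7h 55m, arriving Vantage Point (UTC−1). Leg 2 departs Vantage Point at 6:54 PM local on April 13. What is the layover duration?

Convert departure to UTC: 7:54 AM − 3:00 = 4:54 AM UTC on Apr 13.
Add 7 hours 55 minutes flight time → 12:49 PM UTC.
Vantage Point is UTC−1:00, so local arrival = 12:49 PM − 1:00 = 11:49 AM on Apr 13.
Layover = 6:54 PM − 11:49 AM = 7 hours 5 minutes.

7 hours 5 minutes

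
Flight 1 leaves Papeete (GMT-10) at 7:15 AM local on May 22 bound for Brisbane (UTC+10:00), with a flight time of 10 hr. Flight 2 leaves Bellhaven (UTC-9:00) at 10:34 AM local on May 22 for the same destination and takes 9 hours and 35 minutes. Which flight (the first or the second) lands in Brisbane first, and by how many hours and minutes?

Flight 1 in UTC: 7:15 AM + 10:00 = 5:15 PM on May 22.
+10 hours → arrive 3:15 AM UTC on May 23.
Flight 2 in UTC: 10:34 AM + 9:00 = 7:34 PM on May 22.
+9 hours and 35 minutes → arrive 5:09 AM UTC on May 23.
Flight 1 lands earlier by 1 hour 54 minutes.

the first, by 1 hour 54 minutes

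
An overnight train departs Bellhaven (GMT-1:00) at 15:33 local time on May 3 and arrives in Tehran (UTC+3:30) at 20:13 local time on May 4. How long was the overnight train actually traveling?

24 hours 10 minutes

Tehran is 4:30 ahead of Bellhaven.
Clock-face elapsed time (ignoring zones) is 28 hours 40 minutes.
Actual elapsed = 28 hours 40 minutes − 4:30 = 24 hours 10 minutes.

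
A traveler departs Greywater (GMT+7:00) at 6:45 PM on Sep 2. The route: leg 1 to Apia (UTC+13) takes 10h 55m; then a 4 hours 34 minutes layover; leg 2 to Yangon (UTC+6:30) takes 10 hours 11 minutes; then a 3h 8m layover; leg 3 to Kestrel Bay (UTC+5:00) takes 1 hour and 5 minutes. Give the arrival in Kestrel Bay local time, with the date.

10:38 PM on Sep 3

Convert departure to UTC: 6:45 PM − 7:00 = 11:45 AM UTC on Sep 2.
Add 10 hours 55 minutes leg 1 → 10:40 PM UTC.
Add 4 hours 34 minutes layover in Apia → 3:14 AM UTC (Sep 3).
Add 10 hours and 11 minutes leg 2 → 1:25 PM UTC.
Add 3 hours 8 minutes layover in Yangon → 4:33 PM UTC.
Add 1 hour and 5 minutes leg 3 → 5:38 PM UTC.
Kestrel Bay is UTC+5:00, so local arrival = 5:38 PM + 5:00 = 10:38 PM on Sep 3.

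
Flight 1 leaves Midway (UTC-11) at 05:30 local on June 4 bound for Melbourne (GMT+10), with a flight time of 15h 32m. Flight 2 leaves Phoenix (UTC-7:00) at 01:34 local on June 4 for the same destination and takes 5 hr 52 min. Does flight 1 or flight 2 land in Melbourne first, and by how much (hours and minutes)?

the second, by 17 hours 36 minutes

Flight 1 in UTC: 05:30 + 11:00 = 16:30 on Jun 4.
+15 hours and 32 minutes → arrive 08:02 UTC on Jun 5.
Flight 2 in UTC: 01:34 + 7:00 = 08:34 on Jun 4.
+5 hours and 52 minutes → arrive 14:26 UTC on Jun 4.
Flight 2 lands earlier by 17 hours 36 minutes.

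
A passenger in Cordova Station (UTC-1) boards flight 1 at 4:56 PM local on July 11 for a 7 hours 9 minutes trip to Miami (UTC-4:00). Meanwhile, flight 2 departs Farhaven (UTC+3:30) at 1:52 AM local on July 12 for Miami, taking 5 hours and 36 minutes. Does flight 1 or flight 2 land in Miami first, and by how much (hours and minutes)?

the first, by 2 hours 53 minutes

Flight 1 in UTC: 4:56 PM + 1:00 = 5:56 PM on Jul 11.
+7 hours and 9 minutes → arrive 1:05 AM UTC on Jul 12.
Flight 2 in UTC: 1:52 AM − 3:30 = 10:22 PM on Jul 11.
+5 hours and 36 minutes → arrive 3:58 AM UTC on Jul 12.
Flight 1 lands earlier by 2 hours 53 minutes.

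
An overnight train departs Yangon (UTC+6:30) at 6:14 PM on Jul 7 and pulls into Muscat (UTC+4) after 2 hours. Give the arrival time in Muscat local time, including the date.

Muscat is 2:30 behind Yangon.
After 2 hours it is 8:14 PM in Yangon.
Shift by the zone difference: 8:14 PM − 2:30 = 5:44 PM on Jul 7 in Muscat.

5:44 PM on Jul 7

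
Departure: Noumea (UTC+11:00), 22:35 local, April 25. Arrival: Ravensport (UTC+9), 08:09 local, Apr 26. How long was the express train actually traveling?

11 hours 34 minutes

Departure in UTC: 22:35 − 11:00 = 11:35 on Apr 25.
Arrival in UTC: 08:09 − 9:00 = 23:09 on Apr 25.
Elapsed = 23:09 − 11:35 = 11 hours 34 minutes.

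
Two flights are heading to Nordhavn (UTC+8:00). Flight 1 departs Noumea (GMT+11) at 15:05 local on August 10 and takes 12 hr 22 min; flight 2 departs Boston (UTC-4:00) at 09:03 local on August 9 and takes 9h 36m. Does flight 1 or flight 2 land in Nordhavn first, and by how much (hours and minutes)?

Flight 1 in UTC: 15:05 − 11:00 = 04:05 on Aug 10.
+12 hours and 22 minutes → arrive 16:27 UTC on Aug 10.
Flight 2 in UTC: 09:03 + 4:00 = 13:03 on Aug 9.
+9 hours and 36 minutes → arrive 22:39 UTC on Aug 9.
Flight 2 lands earlier by 17 hours 48 minutes.

the second, by 17 hours 48 minutes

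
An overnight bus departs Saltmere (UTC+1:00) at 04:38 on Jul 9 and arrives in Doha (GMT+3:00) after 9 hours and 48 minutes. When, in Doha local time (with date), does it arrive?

Doha is 2:00 ahead of Saltmere.
After 9 hours and 48 minutes it is 14:26 in Saltmere.
Shift by the zone difference: 14:26 + 2:00 = 16:26 on Jul 9 in Doha.

16:26 on July 9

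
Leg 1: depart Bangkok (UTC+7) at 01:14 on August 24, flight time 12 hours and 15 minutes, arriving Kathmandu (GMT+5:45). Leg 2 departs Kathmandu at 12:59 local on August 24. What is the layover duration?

Convert departure to UTC: 01:14 − 7:00 = 18:14 UTC on Aug 23.
Add 12 hours 15 minutes flight time → 06:29 UTC (Aug 24).
Kathmandu is UTC+5:45, so local arrival = 06:29 + 5:45 = 12:14 on Aug 24.
Layover = 12:59 − 12:14 = 45 minutes.

45 minutes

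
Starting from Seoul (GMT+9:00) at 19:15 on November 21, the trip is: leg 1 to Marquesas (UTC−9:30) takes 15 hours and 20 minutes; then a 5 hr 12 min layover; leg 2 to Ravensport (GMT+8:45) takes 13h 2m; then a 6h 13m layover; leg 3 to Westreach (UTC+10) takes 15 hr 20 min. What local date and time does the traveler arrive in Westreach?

03:22 on November 24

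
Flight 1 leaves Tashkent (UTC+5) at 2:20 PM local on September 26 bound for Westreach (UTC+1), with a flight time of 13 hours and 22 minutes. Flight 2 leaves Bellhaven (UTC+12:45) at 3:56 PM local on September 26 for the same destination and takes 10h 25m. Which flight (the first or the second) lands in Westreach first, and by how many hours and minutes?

Flight 1 in UTC: 2:20 PM − 5:00 = 9:20 AM on Sep 26.
+13 hours 22 minutes → arrive 10:42 PM UTC on Sep 26.
Flight 2 in UTC: 3:56 PM − 12:45 = 3:11 AM on Sep 26.
+10 hours 25 minutes → arrive 1:36 PM UTC on Sep 26.
Flight 2 lands earlier by 9 hours 6 minutes.

the second, by 9 hours 6 minutes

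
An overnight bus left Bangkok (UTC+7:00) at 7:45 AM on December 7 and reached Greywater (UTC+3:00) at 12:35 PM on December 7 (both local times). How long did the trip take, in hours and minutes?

8 hours 50 minutes

Departure in UTC: 7:45 AM − 7:00 = 12:45 AM on Dec 7.
Arrival in UTC: 12:35 PM − 3:00 = 9:35 AM on Dec 7.
Elapsed = 9:35 AM − 12:45 AM = 8 hours 50 minutes.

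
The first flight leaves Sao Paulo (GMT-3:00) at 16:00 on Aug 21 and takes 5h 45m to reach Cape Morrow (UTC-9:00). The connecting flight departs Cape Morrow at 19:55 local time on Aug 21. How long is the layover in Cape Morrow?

4 hours 10 minutes

Convert departure to UTC: 16:00 + 3:00 = 19:00 UTC on Aug 21.
Add 5 hours 45 minutes flight time → 00:45 UTC (Aug 22).
Cape Morrow is UTC−9:00, so local arrival = 00:45 − 9:00 = 15:45 on Aug 21.
Layover = 19:55 − 15:45 = 4 hours 10 minutes.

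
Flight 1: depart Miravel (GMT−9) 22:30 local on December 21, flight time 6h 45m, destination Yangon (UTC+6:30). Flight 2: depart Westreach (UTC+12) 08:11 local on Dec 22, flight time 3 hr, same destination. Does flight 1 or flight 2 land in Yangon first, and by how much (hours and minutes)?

Flight 1 in UTC: 22:30 + 9:00 = 07:30 on Dec 22.
+6 hours 45 minutes → arrive 14:15 UTC on Dec 22.
Flight 2 in UTC: 08:11 − 12:00 = 20:11 on Dec 21.
+3 hours → arrive 23:11 UTC on Dec 21.
Flight 2 lands earlier by 15 hours 4 minutes.

the second, by 15 hours 4 minutes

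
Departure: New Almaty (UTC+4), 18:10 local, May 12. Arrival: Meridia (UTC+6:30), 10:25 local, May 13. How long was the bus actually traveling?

Departure in UTC: 18:10 − 4:00 = 14:10 on May 12.
Arrival in UTC: 10:25 − 6:30 = 03:55 on May 13.
Elapsed = 03:55 − 14:10 (+1 day) = 13 hours 45 minutes.

13 hours 45 minutes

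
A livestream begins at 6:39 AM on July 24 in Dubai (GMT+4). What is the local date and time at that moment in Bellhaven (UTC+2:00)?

In UTC: 6:39 AM − 4:00 = 2:39 AM on Jul 24.
Bellhaven is UTC+2:00: 2:39 AM + 2:00 = 4:39 AM on Jul 24.

4:39 AM on Jul 24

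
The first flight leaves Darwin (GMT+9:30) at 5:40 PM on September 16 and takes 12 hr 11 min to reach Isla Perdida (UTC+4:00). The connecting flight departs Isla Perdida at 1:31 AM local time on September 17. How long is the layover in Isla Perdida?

1 hour 10 minutes

Convert departure to UTC: 5:40 PM − 9:30 = 8:10 AM UTC on Sep 16.
Add 12 hours 11 minutes flight time → 8:21 PM UTC.
Isla Perdida is UTC+4:00, so local arrival = 8:21 PM + 4:00 = 12:21 AM on Sep 17.
Layover = 1:31 AM − 12:21 AM = 1 hour 10 minutes.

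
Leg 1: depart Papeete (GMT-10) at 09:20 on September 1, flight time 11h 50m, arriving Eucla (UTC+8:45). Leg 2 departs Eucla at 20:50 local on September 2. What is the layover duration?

4 hours 55 minutes

Convert departure to UTC: 09:20 + 10:00 = 19:20 UTC on Sep 1.
Add 11 hours 50 minutes flight time → 07:10 UTC (Sep 2).
Eucla is UTC+8:45, so local arrival = 07:10 + 8:45 = 15:55 on Sep 2.
Layover = 20:50 − 15:55 = 4 hours 55 minutes.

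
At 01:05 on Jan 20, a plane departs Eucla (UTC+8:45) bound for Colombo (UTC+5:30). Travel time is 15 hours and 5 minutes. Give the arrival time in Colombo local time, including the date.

12:55 on Jan 20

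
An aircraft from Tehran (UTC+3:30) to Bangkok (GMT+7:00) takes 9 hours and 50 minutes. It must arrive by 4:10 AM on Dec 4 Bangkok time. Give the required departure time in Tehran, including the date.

2:50 PM on Dec 3

Target arrival in UTC: 4:10 AM − 7:00 = 9:10 PM on Dec 3.
Subtract 9 hours and 50 minutes → departure 11:20 AM UTC on Dec 3.
Tehran is UTC+3:30: 11:20 AM + 3:30 = 2:50 PM on Dec 3.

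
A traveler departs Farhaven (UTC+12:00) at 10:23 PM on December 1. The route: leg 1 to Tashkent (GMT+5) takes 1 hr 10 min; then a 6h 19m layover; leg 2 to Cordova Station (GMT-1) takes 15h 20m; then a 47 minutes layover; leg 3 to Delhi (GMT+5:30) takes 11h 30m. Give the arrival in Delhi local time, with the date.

Convert departure to UTC: 10:23 PM − 12:00 = 10:23 AM UTC on Dec 1.
Add 1 hour 10 minutes leg 1 → 11:33 AM UTC.
Add 6 hours 19 minutes layover in Tashkent → 5:52 PM UTC.
Add 15 hours 20 minutes leg 2 → 9:12 AM UTC (Dec 2).
Add 47 minutes layover in Cordova Station → 9:59 AM UTC.
Add 11 hours 30 minutes leg 3 → 9:29 PM UTC.
Delhi is UTC+5:30, so local arrival = 9:29 PM + 5:30 = 2:59 AM on Dec 3.

2:59 AM on Dec 3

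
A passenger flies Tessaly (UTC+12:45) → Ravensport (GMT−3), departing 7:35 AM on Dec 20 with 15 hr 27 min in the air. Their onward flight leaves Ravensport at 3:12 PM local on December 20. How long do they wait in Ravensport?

7 hours 55 minutes

Convert departure to UTC: 7:35 AM − 12:45 = 6:50 PM UTC on Dec 19.
Add 15 hours 27 minutes flight time → 10:17 AM UTC (Dec 20).
Ravensport is UTC−3:00, so local arrival = 10:17 AM − 3:00 = 7:17 AM on Dec 20.
Layover = 3:12 PM − 7:17 AM = 7 hours 55 minutes.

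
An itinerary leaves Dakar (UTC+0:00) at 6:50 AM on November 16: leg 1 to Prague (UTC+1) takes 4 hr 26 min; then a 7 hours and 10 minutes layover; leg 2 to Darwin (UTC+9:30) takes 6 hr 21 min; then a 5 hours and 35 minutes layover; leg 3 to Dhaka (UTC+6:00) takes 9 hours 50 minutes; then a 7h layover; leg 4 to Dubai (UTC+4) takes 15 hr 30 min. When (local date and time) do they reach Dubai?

6:42 PM on November 18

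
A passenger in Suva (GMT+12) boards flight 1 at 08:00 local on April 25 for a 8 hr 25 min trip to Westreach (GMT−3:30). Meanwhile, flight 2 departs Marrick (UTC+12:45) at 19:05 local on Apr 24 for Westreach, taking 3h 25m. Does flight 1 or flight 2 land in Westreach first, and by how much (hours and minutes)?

Flight 1 in UTC: 08:00 − 12:00 = 20:00 on Apr 24.
+8 hours 25 minutes → arrive 04:25 UTC on Apr 25.
Flight 2 in UTC: 19:05 − 12:45 = 06:20 on Apr 24.
+3 hours and 25 minutes → arrive 09:45 UTC on Apr 24.
Flight 2 lands earlier by 18 hours 40 minutes.

the second, by 18 hours 40 minutes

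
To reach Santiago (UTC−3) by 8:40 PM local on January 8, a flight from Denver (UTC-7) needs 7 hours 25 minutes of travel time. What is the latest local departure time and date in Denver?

9:15 AM on January 8

Target arrival in UTC: 8:40 PM + 3:00 = 11:40 PM on Jan 8.
Subtract 7 hours and 25 minutes → departure 4:15 PM UTC on Jan 8.
Denver is UTC−7:00: 4:15 PM − 7:00 = 9:15 AM on Jan 8.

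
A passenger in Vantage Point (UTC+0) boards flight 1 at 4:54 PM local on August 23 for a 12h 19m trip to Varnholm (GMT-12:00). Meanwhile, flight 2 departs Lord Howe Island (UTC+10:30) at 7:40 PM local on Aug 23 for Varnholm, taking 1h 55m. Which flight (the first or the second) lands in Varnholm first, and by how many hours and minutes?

Flight 1 departs at 4:54 PM UTC (Aug 23).
+12 hours and 19 minutes → arrive 5:13 AM UTC on Aug 24.
Flight 2 in UTC: 7:40 PM − 10:30 = 9:10 AM on Aug 23.
+1 hour 55 minutes → arrive 11:05 AM UTC on Aug 23.
Flight 2 lands earlier by 18 hours 8 minutes.

the second, by 18 hours 8 minutes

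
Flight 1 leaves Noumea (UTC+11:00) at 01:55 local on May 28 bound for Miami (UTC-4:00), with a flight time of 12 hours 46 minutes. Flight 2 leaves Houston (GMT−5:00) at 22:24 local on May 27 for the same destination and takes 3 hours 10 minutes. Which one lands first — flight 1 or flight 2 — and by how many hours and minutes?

the first, by 2 hours 53 minutes

Flight 1 in UTC: 01:55 − 11:00 = 14:55 on May 27.
+12 hours and 46 minutes → arrive 03:41 UTC on May 28.
Flight 2 in UTC: 22:24 + 5:00 = 03:24 on May 28.
+3 hours and 10 minutes → arrive 06:34 UTC on May 28.
Flight 1 lands earlier by 2 hours 53 minutes.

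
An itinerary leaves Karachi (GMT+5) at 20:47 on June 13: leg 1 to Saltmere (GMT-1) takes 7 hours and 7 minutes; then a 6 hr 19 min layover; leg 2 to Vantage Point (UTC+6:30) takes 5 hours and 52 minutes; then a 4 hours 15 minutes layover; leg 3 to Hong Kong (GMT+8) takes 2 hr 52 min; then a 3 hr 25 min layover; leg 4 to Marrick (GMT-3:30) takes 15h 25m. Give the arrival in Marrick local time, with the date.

Convert departure to UTC: 20:47 − 5:00 = 15:47 UTC on Jun 13.
Add 7 hours and 7 minutes leg 1 → 22:54 UTC.
Add 6 hours and 19 minutes layover in Saltmere → 05:13 UTC (Jun 14).
Add 5 hours and 52 minutes leg 2 → 11:05 UTC.
Add 4 hours and 15 minutes layover in Vantage Point → 15:20 UTC.
Add 2 hours 52 minutes leg 3 → 18:12 UTC.
Add 3 hours and 25 minutes layover in Hong Kong → 21:37 UTC.
Add 15 hours 25 minutes leg 4 → 13:02 UTC (Jun 15).
Marrick is UTC−3:30, so local arrival = 13:02 − 3:30 = 09:32 on Jun 15.

09:32 on June 15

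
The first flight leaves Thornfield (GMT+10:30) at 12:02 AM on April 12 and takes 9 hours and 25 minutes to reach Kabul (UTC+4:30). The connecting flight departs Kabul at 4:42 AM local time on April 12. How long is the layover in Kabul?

1 hour 15 minutes

Convert departure to UTC: 12:02 AM − 10:30 = 1:32 PM UTC on Apr 11.
Add 9 hours 25 minutes flight time → 10:57 PM UTC.
Kabul is UTC+4:30, so local arrival = 10:57 PM + 4:30 = 3:27 AM on Apr 12.
Layover = 4:42 AM − 3:27 AM = 1 hour 15 minutes.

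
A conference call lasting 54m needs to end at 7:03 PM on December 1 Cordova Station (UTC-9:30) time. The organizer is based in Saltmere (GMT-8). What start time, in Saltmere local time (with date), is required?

7:39 PM on December 1

Target end time in UTC: 7:03 PM + 9:30 = 4:33 AM on Dec 2.
Subtract 54 minutes → start 3:39 AM UTC on Dec 2.
Saltmere is UTC−8:00: 3:39 AM − 8:00 = 7:39 PM on Dec 1.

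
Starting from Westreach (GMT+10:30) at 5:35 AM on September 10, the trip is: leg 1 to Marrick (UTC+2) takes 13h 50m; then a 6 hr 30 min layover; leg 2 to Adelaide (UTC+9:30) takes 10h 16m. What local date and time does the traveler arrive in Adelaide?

11:11 AM on September 11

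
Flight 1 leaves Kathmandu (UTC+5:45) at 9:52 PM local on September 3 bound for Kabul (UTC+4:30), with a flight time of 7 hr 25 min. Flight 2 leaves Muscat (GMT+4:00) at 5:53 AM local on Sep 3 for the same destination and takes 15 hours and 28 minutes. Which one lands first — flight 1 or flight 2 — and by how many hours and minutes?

Flight 1 in UTC: 9:52 PM − 5:45 = 4:07 PM on Sep 3.
+7 hours and 25 minutes → arrive 11:32 PM UTC on Sep 3.
Flight 2 in UTC: 5:53 AM − 4:00 = 1:53 AM on Sep 3.
+15 hours 28 minutes → arrive 5:21 PM UTC on Sep 3.
Flight 2 lands earlier by 6 hours 11 minutes.

the second, by 6 hours 11 minutes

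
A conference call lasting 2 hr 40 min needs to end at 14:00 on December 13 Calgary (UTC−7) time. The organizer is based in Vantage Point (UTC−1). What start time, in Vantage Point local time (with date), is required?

Target end time in UTC: 14:00 + 7:00 = 21:00 on Dec 13.
Subtract 2 hours 40 minutes → start 18:20 UTC on Dec 13.
Vantage Point is UTC−1:00: 18:20 − 1:00 = 17:20 on Dec 13.

17:20 on December 13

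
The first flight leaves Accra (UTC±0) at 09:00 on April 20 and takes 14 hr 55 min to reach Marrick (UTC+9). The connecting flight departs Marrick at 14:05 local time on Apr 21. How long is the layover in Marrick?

Accra is at UTC+0, so departure is already 09:00 UTC on Apr 20.
Add 14 hours and 55 minutes flight time → 23:55 UTC.
Marrick is UTC+9:00, so local arrival = 23:55 + 9:00 = 08:55 on Apr 21.
Layover = 14:05 − 08:55 = 5 hours 10 minutes.

5 hours 10 minutes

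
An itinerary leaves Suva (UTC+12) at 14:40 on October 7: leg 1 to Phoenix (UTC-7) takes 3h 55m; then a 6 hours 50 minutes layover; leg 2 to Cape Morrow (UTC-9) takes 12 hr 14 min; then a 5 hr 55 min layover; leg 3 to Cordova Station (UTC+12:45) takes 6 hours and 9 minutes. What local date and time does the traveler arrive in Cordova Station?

02:28 on Oct 9

Convert departure to UTC: 14:40 − 12:00 = 02:40 UTC on Oct 7.
Add 3 hours 55 minutes leg 1 → 06:35 UTC.
Add 6 hours 50 minutes layover in Phoenix → 13:25 UTC.
Add 12 hours and 14 minutes leg 2 → 01:39 UTC (Oct 8).
Add 5 hours and 55 minutes layover in Cape Morrow → 07:34 UTC.
Add 6 hours 9 minutes leg 3 → 13:43 UTC.
Cordova Station is UTC+12:45, so local arrival = 13:43 + 12:45 = 02:28 on Oct 9.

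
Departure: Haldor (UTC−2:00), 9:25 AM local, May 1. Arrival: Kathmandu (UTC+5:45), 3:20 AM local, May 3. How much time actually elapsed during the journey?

Departure in UTC: 9:25 AM + 2:00 = 11:25 AM on May 1.
Arrival in UTC: 3:20 AM − 5:45 = 9:35 PM on May 2.
Elapsed = 9:35 PM − 11:25 AM (+1 day) = 34 hours 10 minutes.

34 hours 10 minutes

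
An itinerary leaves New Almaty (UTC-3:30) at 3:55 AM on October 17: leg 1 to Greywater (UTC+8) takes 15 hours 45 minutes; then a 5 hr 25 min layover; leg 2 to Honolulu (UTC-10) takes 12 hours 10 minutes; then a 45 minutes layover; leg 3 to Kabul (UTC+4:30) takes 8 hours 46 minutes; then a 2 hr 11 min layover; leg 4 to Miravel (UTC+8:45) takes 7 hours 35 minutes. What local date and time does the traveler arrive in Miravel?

Convert departure to UTC: 3:55 AM + 3:30 = 7:25 AM UTC on Oct 17.
Add 15 hours and 45 minutes leg 1 → 11:10 PM UTC.
Add 5 hours and 25 minutes layover in Greywater → 4:35 AM UTC (Oct 18).
Add 12 hours 10 minutes leg 2 → 4:45 PM UTC.
Add 45 minutes layover in Honolulu → 5:30 PM UTC.
Add 8 hours and 46 minutes leg 3 → 2:16 AM UTC (Oct 19).
Add 2 hours and 11 minutes layover in Kabul → 4:27 AM UTC.
Add 7 hours and 35 minutes leg 4 → 12:02 PM UTC.
Miravel is UTC+8:45, so local arrival = 12:02 PM + 8:45 = 8:47 PM on Oct 19.

8:47 PM on October 19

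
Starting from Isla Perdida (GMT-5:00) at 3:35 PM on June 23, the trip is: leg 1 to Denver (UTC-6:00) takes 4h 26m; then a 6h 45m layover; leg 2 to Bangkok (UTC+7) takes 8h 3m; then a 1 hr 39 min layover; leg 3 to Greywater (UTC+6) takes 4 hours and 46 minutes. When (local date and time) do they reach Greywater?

Convert departure to UTC: 3:35 PM + 5:00 = 8:35 PM UTC on Jun 23.
Add 4 hours 26 minutes leg 1 → 1:01 AM UTC (Jun 24).
Add 6 hours 45 minutes layover in Denver → 7:46 AM UTC.
Add 8 hours and 3 minutes leg 2 → 3:49 PM UTC.
Add 1 hour and 39 minutes layover in Bangkok → 5:28 PM UTC.
Add 4 hours 46 minutes leg 3 → 10:14 PM UTC.
Greywater is UTC+6:00, so local arrival = 10:14 PM + 6:00 = 4:14 AM on Jun 25.

4:14 AM on June 25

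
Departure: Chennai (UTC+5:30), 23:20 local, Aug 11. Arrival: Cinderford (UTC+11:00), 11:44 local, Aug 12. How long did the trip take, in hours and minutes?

Departure in UTC: 23:20 − 5:30 = 17:50 on Aug 11.
Arrival in UTC: 11:44 − 11:00 = 00:44 on Aug 12.
Elapsed = 00:44 − 17:50 (+1 day) = 6 hours 54 minutes.

6 hours 54 minutes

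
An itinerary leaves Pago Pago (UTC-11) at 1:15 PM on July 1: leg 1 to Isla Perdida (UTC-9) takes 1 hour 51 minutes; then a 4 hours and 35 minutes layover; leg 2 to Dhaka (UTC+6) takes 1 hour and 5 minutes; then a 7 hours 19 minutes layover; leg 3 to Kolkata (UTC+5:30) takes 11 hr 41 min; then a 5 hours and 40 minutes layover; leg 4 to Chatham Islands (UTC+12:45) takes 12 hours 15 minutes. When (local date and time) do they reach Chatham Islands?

9:26 AM on Jul 4

Convert departure to UTC: 1:15 PM + 11:00 = 12:15 AM UTC on Jul 2.
Add 1 hour and 51 minutes leg 1 → 2:06 AM UTC.
Add 4 hours 35 minutes layover in Isla Perdida → 6:41 AM UTC.
Add 1 hour 5 minutes leg 2 → 7:46 AM UTC.
Add 7 hours 19 minutes layover in Dhaka → 3:05 PM UTC.
Add 11 hours 41 minutes leg 3 → 2:46 AM UTC (Jul 3).
Add 5 hours 40 minutes layover in Kolkata → 8:26 AM UTC.
Add 12 hours 15 minutes leg 4 → 8:41 PM UTC.
Chatham Islands is UTC+12:45, so local arrival = 8:41 PM + 12:45 = 9:26 AM on Jul 4.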